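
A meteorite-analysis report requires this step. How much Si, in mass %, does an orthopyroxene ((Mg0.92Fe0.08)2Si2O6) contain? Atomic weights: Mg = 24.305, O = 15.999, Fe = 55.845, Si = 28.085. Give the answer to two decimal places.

27.29 mass %

Formula mass = 1.84×24.305 + 0.16×55.845 + 2×28.085 + 6×15.999 = 205.820 g/mol, of which 56.170 g is Si.
So Si makes up 56.170/205.820 = 0.2729 of the mass, i.e. 27.29%.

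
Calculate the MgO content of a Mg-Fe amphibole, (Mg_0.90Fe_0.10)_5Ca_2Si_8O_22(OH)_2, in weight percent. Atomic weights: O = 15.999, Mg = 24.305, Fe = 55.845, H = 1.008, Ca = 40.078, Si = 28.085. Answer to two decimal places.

M((Mg_0.90Fe_0.10)_5Ca_2Si_8O_22(OH)_2) = 828.123 g/mol; M(MgO) = 40.304 g/mol.
Moles MgO per formula unit = 4.50 Mg ÷ 1 = 4.5000.
MgO fraction = (4.5000 × 40.304) / 828.123 = 181.368/828.123 = 0.2190.

21.90 wt%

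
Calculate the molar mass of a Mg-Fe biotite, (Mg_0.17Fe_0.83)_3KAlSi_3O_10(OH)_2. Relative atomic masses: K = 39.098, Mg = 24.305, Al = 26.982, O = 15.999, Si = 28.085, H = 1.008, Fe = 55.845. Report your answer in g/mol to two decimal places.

495.79 g/mol

M = 0.51·24.305 + 2.49·55.845 + 1·39.098 + 1·26.982 + 3·28.085 + 12·15.999 + 2·1.008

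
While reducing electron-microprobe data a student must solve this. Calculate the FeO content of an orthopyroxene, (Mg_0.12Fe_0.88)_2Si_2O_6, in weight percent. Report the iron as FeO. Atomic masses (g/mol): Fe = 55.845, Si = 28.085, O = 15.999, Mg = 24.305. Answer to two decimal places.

Molar mass of (Mg_0.12Fe_0.88)_2Si_2O_6 = 0.24*24.305 + 1.76*55.845 + 2*28.085 + 6*15.999 = 256.284 g/mol.
Each formula unit contains 1.76 Fe, equivalent to 1.76/1 = 1.7600 mol FeO.
M(FeO) = 1×55.845 + 1×15.999 = 71.844 g/mol.
Mass of FeO per formula unit = 1.7600 × 71.844 = 126.445 g.
FeO wt% = 126.445 / 256.284 × 100 = 49.34%.

49.34 wt%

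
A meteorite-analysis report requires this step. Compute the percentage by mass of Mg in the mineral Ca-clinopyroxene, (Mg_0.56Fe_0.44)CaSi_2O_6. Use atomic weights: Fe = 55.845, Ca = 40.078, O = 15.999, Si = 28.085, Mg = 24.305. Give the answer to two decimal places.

5.91 weight percent

Molar mass of (Mg_0.56Fe_0.44)CaSi_2O_6: 0.56·24.305 + 0.44·55.845 + 1·40.078 + 2·28.085 + 6·15.999 = 230.425 g/mol.
Mass of Mg per formula unit: 0.56 × 24.305 = 13.611 g.
Weight fraction Mg = 13.611 / 230.425 = 0.0591.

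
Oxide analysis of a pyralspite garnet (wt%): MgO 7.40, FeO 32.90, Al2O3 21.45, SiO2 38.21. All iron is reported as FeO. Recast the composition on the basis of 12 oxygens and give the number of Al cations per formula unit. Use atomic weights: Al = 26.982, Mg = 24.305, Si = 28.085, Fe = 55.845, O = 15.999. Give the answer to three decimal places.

1.984 Al apfu

MgO: 7.40/40.304 = 0.18360 mol → 0.18360 mol Mg, 0.18360 mol O.
FeO: 32.90/71.844 = 0.45794 mol → 0.45794 mol Fe, 0.45794 mol O.
Al2O3: 21.45/101.961 = 0.21037 mol → 0.42074 mol Al, 0.63111 mol O.
SiO2: 38.21/60.083 = 0.63595 mol → 0.63595 mol Si, 1.27190 mol O.
Total oxygen = 2.54455 mol. Normalization factor = 12/2.54455 = 4.71596.
Al per 12 O = 0.42074 × 4.71596 = 1.984.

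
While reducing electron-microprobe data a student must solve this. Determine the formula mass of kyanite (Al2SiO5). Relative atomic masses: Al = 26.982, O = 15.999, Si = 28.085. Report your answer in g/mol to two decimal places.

Al: 2 × 26.982 = 53.9640
Si: 1 × 28.085 = 28.0850
O: 5 × 15.999 = 79.9950
Summing the contributions gives the formula mass.

162.04 g/mol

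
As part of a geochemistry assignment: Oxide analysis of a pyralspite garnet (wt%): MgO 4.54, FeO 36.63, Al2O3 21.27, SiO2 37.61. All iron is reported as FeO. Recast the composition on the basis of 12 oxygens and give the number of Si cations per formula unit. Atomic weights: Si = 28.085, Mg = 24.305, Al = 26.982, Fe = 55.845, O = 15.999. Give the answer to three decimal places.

3.004 Si apfu

MgO (M=40.304): mol = 0.11264; Mg = 0.11264, O = 0.11264.
FeO (M=71.844): mol = 0.50985; Fe = 0.50985, O = 0.50985.
Al2O3 (M=101.961): mol = 0.20861; Al = 0.41722, O = 0.62583.
SiO2 (M=60.083): mol = 0.62597; Si = 0.62597, O = 1.25194.
ΣO = 2.50026; factor = 12/ΣO = 4.79950.
Si apfu = 0.62597 × 4.79950 = 3.004.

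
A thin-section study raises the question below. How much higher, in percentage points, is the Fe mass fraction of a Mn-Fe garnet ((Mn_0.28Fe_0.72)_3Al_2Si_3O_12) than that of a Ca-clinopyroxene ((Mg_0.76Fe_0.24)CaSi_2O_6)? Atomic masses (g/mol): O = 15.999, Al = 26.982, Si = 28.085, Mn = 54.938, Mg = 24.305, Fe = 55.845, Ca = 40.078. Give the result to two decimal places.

M((Mn_0.28Fe_0.72)_3Al_2Si_3O_12) = 496.980 g/mol, so wt% Fe = 120.625/496.980 × 100 = 24.27%.
M((Mg_0.76Fe_0.24)CaSi_2O_6) = 224.117 g/mol, so wt% Fe = 13.403/224.117 × 100 = 5.98%.
24.27 − 5.98 = 18.29 pp.

18.29 percentage points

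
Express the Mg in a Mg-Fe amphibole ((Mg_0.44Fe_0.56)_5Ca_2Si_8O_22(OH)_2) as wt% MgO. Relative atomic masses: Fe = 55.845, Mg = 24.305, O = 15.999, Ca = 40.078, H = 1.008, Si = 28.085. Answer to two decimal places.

9.84 wt%

Formula mass = 900.665 g/mol.
2.20 Mg → 2.2000 mol MgO per formula unit; M(MgO) = 40.304, so MgO mass = 88.669 g.
88.669/900.665 × 100 = 9.84 wt%.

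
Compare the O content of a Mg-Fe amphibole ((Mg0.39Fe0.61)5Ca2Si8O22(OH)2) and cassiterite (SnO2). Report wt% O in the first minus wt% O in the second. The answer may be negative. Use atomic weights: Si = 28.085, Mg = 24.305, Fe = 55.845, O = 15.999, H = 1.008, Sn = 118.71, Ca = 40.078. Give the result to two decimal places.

M((Mg0.39Fe0.61)5Ca2Si8O22(OH)2) = 908.550 g/mol, so wt% O = 383.976/908.550 × 100 = 42.26%.
M(SnO2) = 150.708 g/mol, so wt% O = 31.998/150.708 × 100 = 21.23%.
42.26 − 21.23 = 21.03 pp.

21.03 percentage points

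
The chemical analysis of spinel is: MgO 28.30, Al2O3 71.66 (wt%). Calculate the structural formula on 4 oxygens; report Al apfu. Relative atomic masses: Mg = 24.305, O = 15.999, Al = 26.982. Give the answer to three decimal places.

2.000 Al apfu

MgO (M=40.304): mol = 0.70216; Mg = 0.70216, O = 0.70216.
Al2O3 (M=101.961): mol = 0.70282; Al = 1.40564, O = 2.10846.
ΣO = 2.81062; factor = 4/ΣO = 1.42317.
Al apfu = 1.40564 × 1.42317 = 2.000.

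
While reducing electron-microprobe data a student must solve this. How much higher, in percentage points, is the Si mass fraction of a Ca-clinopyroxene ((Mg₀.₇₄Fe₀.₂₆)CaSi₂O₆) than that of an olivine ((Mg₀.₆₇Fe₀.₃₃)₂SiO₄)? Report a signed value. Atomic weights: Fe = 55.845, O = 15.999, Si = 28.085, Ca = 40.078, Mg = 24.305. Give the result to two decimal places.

7.60 percentage points

Si in (Mg₀.₇₄Fe₀.₂₆)CaSi₂O₆: molar mass 224.747 g/mol; 2×28.085 = 56.170 g → 24.99 wt%.
Si in (Mg₀.₆₇Fe₀.₃₃)₂SiO₄: molar mass 161.507 g/mol; 1×28.085 = 28.085 g → 17.39 wt%.
Difference = 24.99 − 17.39 = 7.60 percentage points.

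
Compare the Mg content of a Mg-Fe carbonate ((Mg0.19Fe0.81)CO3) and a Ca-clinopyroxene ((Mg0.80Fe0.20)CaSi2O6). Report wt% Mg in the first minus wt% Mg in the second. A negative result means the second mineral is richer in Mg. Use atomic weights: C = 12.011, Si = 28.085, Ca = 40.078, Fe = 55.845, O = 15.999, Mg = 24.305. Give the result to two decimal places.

-4.52 percentage points

First mineral: 4.618 g Mg in 109.860 g formula = 4.20 wt% Mg.
Second mineral: 19.444 g Mg in 222.855 g formula = 8.72 wt% Mg.
4.20% − 8.72% gives a difference of -4.52 percentage points.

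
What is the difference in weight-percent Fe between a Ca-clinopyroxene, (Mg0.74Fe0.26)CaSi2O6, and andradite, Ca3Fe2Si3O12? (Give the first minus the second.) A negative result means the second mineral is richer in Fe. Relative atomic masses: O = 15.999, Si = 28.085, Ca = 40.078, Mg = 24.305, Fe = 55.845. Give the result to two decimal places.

-15.52 percentage points

Fe in (Mg0.74Fe0.26)CaSi2O6: molar mass 224.747 g/mol; 0.26×55.845 = 14.520 g → 6.46 wt%.
Fe in Ca3Fe2Si3O12: molar mass 508.167 g/mol; 2×55.845 = 111.690 g → 21.98 wt%.
Difference = 6.46 − 21.98 = -15.52 percentage points.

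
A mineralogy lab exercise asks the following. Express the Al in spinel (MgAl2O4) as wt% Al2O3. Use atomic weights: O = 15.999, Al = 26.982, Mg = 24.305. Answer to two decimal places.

M(MgAl2O4) = 142.265 g/mol; M(Al2O3) = 101.961 g/mol.
Moles Al2O3 per formula unit = 2 Al ÷ 2 = 1.0000.
Al2O3 fraction = (1.0000 × 101.961) / 142.265 = 101.961/142.265 = 0.7167.

71.67 wt%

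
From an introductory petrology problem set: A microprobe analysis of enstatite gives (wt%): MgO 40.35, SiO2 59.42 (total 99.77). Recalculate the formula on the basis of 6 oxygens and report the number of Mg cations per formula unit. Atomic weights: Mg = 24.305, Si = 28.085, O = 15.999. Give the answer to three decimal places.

MgO: 40.35/40.304 = 1.00114 mol → 1.00114 mol Mg, 1.00114 mol O.
SiO2: 59.42/60.083 = 0.98897 mol → 0.98897 mol Si, 1.97794 mol O.
Total oxygen = 2.97908 mol. Normalization factor = 6/2.97908 = 2.01404.
Mg per 6 O = 1.00114 × 2.01404 = 2.016.

2.016 Mg apfu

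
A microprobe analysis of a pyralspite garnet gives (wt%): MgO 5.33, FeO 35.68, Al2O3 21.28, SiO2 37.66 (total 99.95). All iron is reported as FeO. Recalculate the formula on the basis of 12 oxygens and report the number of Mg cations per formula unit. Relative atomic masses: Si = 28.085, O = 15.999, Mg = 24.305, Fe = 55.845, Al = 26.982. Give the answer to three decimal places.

MgO: 5.33/40.304 = 0.13224 mol → 0.13224 mol Mg, 0.13224 mol O.
FeO: 35.68/71.844 = 0.49663 mol → 0.49663 mol Fe, 0.49663 mol O.
Al2O3: 21.28/101.961 = 0.20871 mol → 0.41742 mol Al, 0.62613 mol O.
SiO2: 37.66/60.083 = 0.62680 mol → 0.62680 mol Si, 1.25360 mol O.
Total oxygen = 2.50860 mol. Normalization factor = 12/2.50860 = 4.78354.
Mg per 12 O = 0.13224 × 4.78354 = 0.633.

0.633 Mg apfu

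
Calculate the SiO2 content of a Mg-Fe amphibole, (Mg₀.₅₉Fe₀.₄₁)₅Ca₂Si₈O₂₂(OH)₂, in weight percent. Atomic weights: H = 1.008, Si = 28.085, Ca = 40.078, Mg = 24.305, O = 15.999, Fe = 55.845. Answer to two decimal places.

54.81 wt%

Molar mass of (Mg₀.₅₉Fe₀.₄₁)₅Ca₂Si₈O₂₂(OH)₂ = 2.95·24.305 + 2.05·55.845 + 2·40.078 + 8·28.085 + 24·15.999 + 2·1.008 = 877.010 g/mol.
Each formula unit contains 8 Si, equivalent to 8/1 = 8.0000 mol SiO2.
M(SiO2) = 1×28.085 + 2×15.999 = 60.083 g/mol.
Mass of SiO2 per formula unit = 8.0000 × 60.083 = 480.664 g.
SiO2 wt% = 480.664 / 877.010 × 100 = 54.81%.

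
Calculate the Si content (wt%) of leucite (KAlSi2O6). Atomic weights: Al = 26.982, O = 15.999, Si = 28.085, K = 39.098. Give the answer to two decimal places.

Molar mass of KAlSi2O6: 1×39.098 + 1×26.982 + 2×28.085 + 6×15.999 = 218.244 g/mol.
Mass of Si per formula unit: 2 × 28.085 = 56.170 g.
Weight fraction Si = 56.170 / 218.244 = 0.2574.

25.74 wt%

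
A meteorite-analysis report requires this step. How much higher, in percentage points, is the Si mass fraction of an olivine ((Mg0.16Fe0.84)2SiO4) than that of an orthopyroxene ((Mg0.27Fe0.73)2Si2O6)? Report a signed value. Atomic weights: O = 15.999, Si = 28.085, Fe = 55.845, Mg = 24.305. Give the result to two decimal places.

Si in (Mg0.16Fe0.84)2SiO4: molar mass 193.678 g/mol; 1×28.085 = 28.085 g → 14.50 wt%.
Si in (Mg0.27Fe0.73)2Si2O6: molar mass 246.822 g/mol; 2×28.085 = 56.170 g → 22.76 wt%.
Difference = 14.50 − 22.76 = -8.26 percentage points.

-8.26 percentage points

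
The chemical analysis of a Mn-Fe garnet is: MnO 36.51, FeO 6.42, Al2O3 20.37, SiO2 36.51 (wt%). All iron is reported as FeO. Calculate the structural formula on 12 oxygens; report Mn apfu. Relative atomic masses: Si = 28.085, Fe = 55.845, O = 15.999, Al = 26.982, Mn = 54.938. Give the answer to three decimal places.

2.554 Mn apfu

MnO: 36.51/70.937 = 0.51468 mol → 0.51468 mol Mn, 0.51468 mol O.
FeO: 6.42/71.844 = 0.08936 mol → 0.08936 mol Fe, 0.08936 mol O.
Al2O3: 20.37/101.961 = 0.19978 mol → 0.39956 mol Al, 0.59934 mol O.
SiO2: 36.51/60.083 = 0.60766 mol → 0.60766 mol Si, 1.21532 mol O.
Total oxygen = 2.41870 mol. Normalization factor = 12/2.41870 = 4.96134.
Mn per 12 O = 0.51468 × 4.96134 = 2.554.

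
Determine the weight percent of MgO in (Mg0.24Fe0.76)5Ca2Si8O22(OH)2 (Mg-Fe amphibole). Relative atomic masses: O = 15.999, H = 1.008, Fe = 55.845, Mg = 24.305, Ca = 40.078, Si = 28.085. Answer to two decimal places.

5.19 wt%

Molar mass of (Mg0.24Fe0.76)5Ca2Si8O22(OH)2 = 1.20*24.305 + 3.80*55.845 + 2*40.078 + 8*28.085 + 24*15.999 + 2*1.008 = 932.205 g/mol.
Each formula unit contains 1.20 Mg, equivalent to 1.20/1 = 1.2000 mol MgO.
M(MgO) = 1×24.305 + 1×15.999 = 40.304 g/mol.
Mass of MgO per formula unit = 1.2000 × 40.304 = 48.365 g.
MgO wt% = 48.365 / 932.205 × 100 = 5.19%.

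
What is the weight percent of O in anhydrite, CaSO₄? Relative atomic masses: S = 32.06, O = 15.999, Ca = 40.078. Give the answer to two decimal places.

47.01 mass %

M(CaSO₄) = 136.134 g/mol.
O contributes 4 × 15.999 = 63.996 g per mole.
63.996/136.134 = 0.4701 → 47.01%.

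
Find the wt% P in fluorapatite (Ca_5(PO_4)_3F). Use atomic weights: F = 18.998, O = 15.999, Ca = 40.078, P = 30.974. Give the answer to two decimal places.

18.43 mass %

M(Ca_5(PO_4)_3F) = 504.298 g/mol.
P contributes 3 × 30.974 = 92.922 g per mole.
92.922/504.298 = 0.1843 → 18.43%.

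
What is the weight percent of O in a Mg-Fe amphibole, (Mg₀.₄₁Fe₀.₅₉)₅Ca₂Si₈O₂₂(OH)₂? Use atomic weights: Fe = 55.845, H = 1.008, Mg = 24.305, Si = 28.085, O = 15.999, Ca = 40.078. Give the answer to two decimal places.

42.41 mass %

M((Mg₀.₄₁Fe₀.₅₉)₅Ca₂Si₈O₂₂(OH)₂) = 905.396 g/mol.
O contributes 24 × 15.999 = 383.976 g per mole.
383.976/905.396 = 0.4241 → 42.41%.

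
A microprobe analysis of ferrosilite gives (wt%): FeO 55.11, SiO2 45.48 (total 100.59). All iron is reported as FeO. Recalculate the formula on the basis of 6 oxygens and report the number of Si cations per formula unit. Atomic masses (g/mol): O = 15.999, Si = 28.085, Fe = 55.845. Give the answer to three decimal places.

55.11 wt% FeO ÷ 71.844 g/mol = 0.76708 mol, giving 0.76708 Fe and 0.76708 O.
45.48 wt% SiO2 ÷ 60.083 g/mol = 0.75695 mol, giving 0.75695 Si and 1.51390 O.
Oxygen sums to 2.28098; scaling by 6/2.28098 = 2.63045 puts the formula on 6 O.
Si: 0.75695 × 2.63045 = 1.991 atoms per formula unit.

1.991 Si apfu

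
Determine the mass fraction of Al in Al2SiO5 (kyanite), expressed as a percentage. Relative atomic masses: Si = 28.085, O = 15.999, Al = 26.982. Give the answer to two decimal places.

33.30 wt%

M(Al2SiO5) = 162.044 g/mol.
Al contributes 2 × 26.982 = 53.964 g per mole.
53.964/162.044 = 0.3330 → 33.30%.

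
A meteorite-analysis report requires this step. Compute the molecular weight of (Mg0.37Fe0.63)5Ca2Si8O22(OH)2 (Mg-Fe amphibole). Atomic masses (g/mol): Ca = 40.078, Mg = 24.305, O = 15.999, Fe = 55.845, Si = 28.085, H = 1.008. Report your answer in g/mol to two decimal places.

911.70 g/mol

M = 1.85*24.305 + 3.15*55.845 + 2*40.078 + 8*28.085 + 24*15.999 + 2*1.008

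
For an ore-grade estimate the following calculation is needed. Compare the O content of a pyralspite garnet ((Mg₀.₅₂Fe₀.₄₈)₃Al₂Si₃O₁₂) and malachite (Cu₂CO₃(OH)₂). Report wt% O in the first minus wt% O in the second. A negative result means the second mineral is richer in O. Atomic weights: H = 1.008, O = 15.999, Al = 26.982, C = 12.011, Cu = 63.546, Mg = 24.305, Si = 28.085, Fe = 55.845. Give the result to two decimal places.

6.62 percentage points

First mineral: 191.988 g O in 448.540 g formula = 42.80 wt% O.
Second mineral: 79.995 g O in 221.114 g formula = 36.18 wt% O.
42.80% − 36.18% gives a difference of 6.62 percentage points.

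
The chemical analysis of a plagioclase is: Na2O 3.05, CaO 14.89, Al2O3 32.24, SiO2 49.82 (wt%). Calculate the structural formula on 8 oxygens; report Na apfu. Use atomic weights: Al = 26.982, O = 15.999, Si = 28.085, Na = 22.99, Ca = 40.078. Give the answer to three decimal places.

0.269 Na apfu

Na2O (M=61.979): mol = 0.04921; Na = 0.09842, O = 0.04921.
CaO (M=56.077): mol = 0.26553; Ca = 0.26553, O = 0.26553.
Al2O3 (M=101.961): mol = 0.31620; Al = 0.63240, O = 0.94860.
SiO2 (M=60.083): mol = 0.82919; Si = 0.82919, O = 1.65838.
ΣO = 2.92172; factor = 8/ΣO = 2.73811.
Na apfu = 0.09842 × 2.73811 = 0.269.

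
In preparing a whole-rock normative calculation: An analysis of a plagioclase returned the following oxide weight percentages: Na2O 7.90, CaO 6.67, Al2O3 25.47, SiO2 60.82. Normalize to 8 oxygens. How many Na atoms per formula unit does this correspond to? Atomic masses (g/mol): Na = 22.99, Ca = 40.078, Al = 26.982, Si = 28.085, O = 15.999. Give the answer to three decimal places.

Na2O (M=61.979): mol = 0.12746; Na = 0.25492, O = 0.12746.
CaO (M=56.077): mol = 0.11894; Ca = 0.11894, O = 0.11894.
Al2O3 (M=101.961): mol = 0.24980; Al = 0.49960, O = 0.74940.
SiO2 (M=60.083): mol = 1.01227; Si = 1.01227, O = 2.02454.
ΣO = 3.02034; factor = 8/ΣO = 2.64871.
Na apfu = 0.25492 × 2.64871 = 0.675.

0.675 Na apfu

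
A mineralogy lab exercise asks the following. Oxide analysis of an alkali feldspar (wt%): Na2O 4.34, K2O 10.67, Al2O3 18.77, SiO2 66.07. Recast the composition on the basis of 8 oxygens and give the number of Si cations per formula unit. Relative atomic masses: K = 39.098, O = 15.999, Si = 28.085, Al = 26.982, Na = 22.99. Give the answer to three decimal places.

2.997 Si apfu

Na2O (M=61.979): mol = 0.07002; Na = 0.14004, O = 0.07002.
K2O (M=94.195): mol = 0.11328; K = 0.22656, O = 0.11328.
Al2O3 (M=101.961): mol = 0.18409; Al = 0.36818, O = 0.55227.
SiO2 (M=60.083): mol = 1.09965; Si = 1.09965, O = 2.19930.
ΣO = 2.93487; factor = 8/ΣO = 2.72584.
Si apfu = 1.09965 × 2.72584 = 2.997.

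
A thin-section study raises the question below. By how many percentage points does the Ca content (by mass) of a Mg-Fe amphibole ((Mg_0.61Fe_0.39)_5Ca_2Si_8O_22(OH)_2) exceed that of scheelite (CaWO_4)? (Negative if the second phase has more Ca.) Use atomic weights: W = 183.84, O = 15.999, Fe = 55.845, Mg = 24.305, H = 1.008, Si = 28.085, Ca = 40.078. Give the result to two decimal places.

Ca in (Mg_0.61Fe_0.39)_5Ca_2Si_8O_22(OH)_2: molar mass 873.856 g/mol; 2×40.078 = 80.156 g → 9.17 wt%.
Ca in CaWO_4: molar mass 287.914 g/mol; 1×40.078 = 40.078 g → 13.92 wt%.
Difference = 9.17 − 13.92 = -4.75 percentage points.

-4.75 percentage points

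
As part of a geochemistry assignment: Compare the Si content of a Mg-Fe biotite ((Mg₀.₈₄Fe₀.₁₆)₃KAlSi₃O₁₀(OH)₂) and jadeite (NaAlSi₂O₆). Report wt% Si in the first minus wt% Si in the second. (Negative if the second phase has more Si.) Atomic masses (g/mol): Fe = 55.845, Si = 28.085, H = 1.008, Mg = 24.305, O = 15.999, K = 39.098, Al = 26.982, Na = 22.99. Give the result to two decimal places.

-8.30 percentage points

Si in (Mg₀.₈₄Fe₀.₁₆)₃KAlSi₃O₁₀(OH)₂: molar mass 432.393 g/mol; 3×28.085 = 84.255 g → 19.49 wt%.
Si in NaAlSi₂O₆: molar mass 202.136 g/mol; 2×28.085 = 56.170 g → 27.79 wt%.
Difference = 19.49 − 27.79 = -8.30 percentage points.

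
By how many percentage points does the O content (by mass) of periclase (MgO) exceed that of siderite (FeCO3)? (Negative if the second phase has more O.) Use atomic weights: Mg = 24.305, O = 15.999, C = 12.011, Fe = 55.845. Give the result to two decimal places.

-1.73 percentage points

First mineral: 15.999 g O in 40.304 g formula = 39.70 wt% O.
Second mineral: 47.997 g O in 115.853 g formula = 41.43 wt% O.
39.70% − 41.43% gives a difference of -1.73 percentage points.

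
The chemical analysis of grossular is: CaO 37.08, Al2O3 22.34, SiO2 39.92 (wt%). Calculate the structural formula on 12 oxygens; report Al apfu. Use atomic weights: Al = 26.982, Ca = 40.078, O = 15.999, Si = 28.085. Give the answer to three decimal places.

CaO (M=56.077): mol = 0.66123; Ca = 0.66123, O = 0.66123.
Al2O3 (M=101.961): mol = 0.21910; Al = 0.43820, O = 0.65730.
SiO2 (M=60.083): mol = 0.66441; Si = 0.66441, O = 1.32882.
ΣO = 2.64735; factor = 12/ΣO = 4.53283.
Al apfu = 0.43820 × 4.53283 = 1.986.

1.986 Al apfu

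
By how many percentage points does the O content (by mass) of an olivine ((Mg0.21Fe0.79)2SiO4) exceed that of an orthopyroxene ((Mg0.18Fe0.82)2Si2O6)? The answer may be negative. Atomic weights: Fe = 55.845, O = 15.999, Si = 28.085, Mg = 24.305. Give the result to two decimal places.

First mineral: 63.996 g O in 190.524 g formula = 33.59 wt% O.
Second mineral: 95.994 g O in 252.500 g formula = 38.02 wt% O.
33.59% − 38.02% gives a difference of -4.43 percentage points.

-4.43 percentage points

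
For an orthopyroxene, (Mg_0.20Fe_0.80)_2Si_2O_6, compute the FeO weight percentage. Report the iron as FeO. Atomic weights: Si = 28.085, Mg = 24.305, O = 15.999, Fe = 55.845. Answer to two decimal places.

45.75 wt%

M((Mg_0.20Fe_0.80)_2Si_2O_6) = 251.238 g/mol; M(FeO) = 71.844 g/mol.
Moles FeO per formula unit = 1.60 Fe ÷ 1 = 1.6000.
FeO fraction = (1.6000 × 71.844) / 251.238 = 114.950/251.238 = 0.4575.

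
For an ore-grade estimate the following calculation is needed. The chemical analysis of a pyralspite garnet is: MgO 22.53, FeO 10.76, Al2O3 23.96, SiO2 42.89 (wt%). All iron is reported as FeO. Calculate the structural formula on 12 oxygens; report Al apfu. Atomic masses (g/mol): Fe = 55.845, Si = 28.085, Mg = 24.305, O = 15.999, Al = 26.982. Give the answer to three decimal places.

1.985 Al apfu

MgO: 22.53/40.304 = 0.55900 mol → 0.55900 mol Mg, 0.55900 mol O.
FeO: 10.76/71.844 = 0.14977 mol → 0.14977 mol Fe, 0.14977 mol O.
Al2O3: 23.96/101.961 = 0.23499 mol → 0.46998 mol Al, 0.70497 mol O.
SiO2: 42.89/60.083 = 0.71385 mol → 0.71385 mol Si, 1.42770 mol O.
Total oxygen = 2.84144 mol. Normalization factor = 12/2.84144 = 4.22321.
Al per 12 O = 0.46998 × 4.22321 = 1.985.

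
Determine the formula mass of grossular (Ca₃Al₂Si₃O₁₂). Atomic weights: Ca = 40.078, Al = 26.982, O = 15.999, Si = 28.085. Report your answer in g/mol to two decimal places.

450.44 g/mol

The formula mass is the sum 3·40.078 + 2·26.982 + 3·28.085 + 12·15.999.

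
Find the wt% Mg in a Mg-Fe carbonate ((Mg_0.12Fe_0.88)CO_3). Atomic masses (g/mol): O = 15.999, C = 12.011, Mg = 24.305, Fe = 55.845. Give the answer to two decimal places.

2.60 wt%

Formula mass = 0.12×24.305 + 0.88×55.845 + 1×12.011 + 3×15.999 = 112.068 g/mol, of which 2.917 g is Mg.
So Mg makes up 2.917/112.068 = 0.0260 of the mass, i.e. 2.60%.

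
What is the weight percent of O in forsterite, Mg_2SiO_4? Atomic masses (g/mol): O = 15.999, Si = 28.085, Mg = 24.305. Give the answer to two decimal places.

Molar mass of Mg_2SiO_4: 2*24.305 + 1*28.085 + 4*15.999 = 140.691 g/mol.
Mass of O per formula unit: 4 × 15.999 = 63.996 g.
Weight fraction O = 63.996 / 140.691 = 0.4549.

45.49 wt%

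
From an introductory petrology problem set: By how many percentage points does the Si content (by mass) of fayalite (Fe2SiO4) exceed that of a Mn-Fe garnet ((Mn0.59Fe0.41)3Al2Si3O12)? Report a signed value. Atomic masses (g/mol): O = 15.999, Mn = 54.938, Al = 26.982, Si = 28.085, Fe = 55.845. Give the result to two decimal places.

Si in Fe2SiO4: molar mass 203.771 g/mol; 1×28.085 = 28.085 g → 13.78 wt%.
Si in (Mn0.59Fe0.41)3Al2Si3O12: molar mass 496.137 g/mol; 3×28.085 = 84.255 g → 16.98 wt%.
Difference = 13.78 − 16.98 = -3.20 percentage points.

-3.20 percentage points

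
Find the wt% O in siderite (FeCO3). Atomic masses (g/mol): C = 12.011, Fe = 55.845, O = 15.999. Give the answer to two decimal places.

41.43 mass %

Molar mass of FeCO3: 1·55.845 + 1·12.011 + 3·15.999 = 115.853 g/mol.
Mass of O per formula unit: 3 × 15.999 = 47.997 g.
Weight fraction O = 47.997 / 115.853 = 0.4143.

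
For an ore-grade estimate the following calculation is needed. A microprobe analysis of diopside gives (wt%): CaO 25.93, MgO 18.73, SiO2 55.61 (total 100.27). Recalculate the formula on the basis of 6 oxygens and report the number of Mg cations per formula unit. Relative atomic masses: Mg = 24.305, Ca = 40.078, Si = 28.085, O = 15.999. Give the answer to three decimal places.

1.004 Mg apfu

CaO (M=56.077): mol = 0.46240; Ca = 0.46240, O = 0.46240.
MgO (M=40.304): mol = 0.46472; Mg = 0.46472, O = 0.46472.
SiO2 (M=60.083): mol = 0.92555; Si = 0.92555, O = 1.85110.
ΣO = 2.77822; factor = 6/ΣO = 2.15966.
Mg apfu = 0.46472 × 2.15966 = 1.004.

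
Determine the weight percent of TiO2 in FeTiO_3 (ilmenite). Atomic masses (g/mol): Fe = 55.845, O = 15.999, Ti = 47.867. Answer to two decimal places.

Formula mass = 151.709 g/mol.
1 Ti → 1.0000 mol TiO2 per formula unit; M(TiO2) = 79.865, so TiO2 mass = 79.865 g.
79.865/151.709 × 100 = 52.64 wt%.

52.64 wt%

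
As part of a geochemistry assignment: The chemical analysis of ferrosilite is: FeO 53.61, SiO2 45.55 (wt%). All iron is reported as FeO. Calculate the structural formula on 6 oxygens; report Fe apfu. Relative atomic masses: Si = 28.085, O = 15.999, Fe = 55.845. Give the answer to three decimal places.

1.979 Fe apfu

53.61 wt% FeO ÷ 71.844 g/mol = 0.74620 mol, giving 0.74620 Fe and 0.74620 O.
45.55 wt% SiO2 ÷ 60.083 g/mol = 0.75812 mol, giving 0.75812 Si and 1.51624 O.
Oxygen sums to 2.26244; scaling by 6/2.26244 = 2.65200 puts the formula on 6 O.
Fe: 0.74620 × 2.65200 = 1.979 atoms per formula unit.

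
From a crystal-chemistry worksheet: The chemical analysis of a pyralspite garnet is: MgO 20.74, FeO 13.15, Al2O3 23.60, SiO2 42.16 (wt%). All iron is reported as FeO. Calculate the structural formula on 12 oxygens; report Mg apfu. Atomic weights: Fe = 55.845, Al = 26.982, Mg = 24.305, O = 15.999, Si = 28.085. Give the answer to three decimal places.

2.209 Mg apfu

MgO (M=40.304): mol = 0.51459; Mg = 0.51459, O = 0.51459.
FeO (M=71.844): mol = 0.18304; Fe = 0.18304, O = 0.18304.
Al2O3 (M=101.961): mol = 0.23146; Al = 0.46292, O = 0.69438.
SiO2 (M=60.083): mol = 0.70170; Si = 0.70170, O = 1.40340.
ΣO = 2.79541; factor = 12/ΣO = 4.29275.
Mg apfu = 0.51459 × 4.29275 = 2.209.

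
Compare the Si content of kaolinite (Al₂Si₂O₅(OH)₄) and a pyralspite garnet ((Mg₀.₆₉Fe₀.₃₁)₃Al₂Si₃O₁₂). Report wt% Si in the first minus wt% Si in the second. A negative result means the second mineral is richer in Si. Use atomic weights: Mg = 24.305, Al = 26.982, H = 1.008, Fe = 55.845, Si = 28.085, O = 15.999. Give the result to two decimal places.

Si in Al₂Si₂O₅(OH)₄: molar mass 258.157 g/mol; 2×28.085 = 56.170 g → 21.76 wt%.
Si in (Mg₀.₆₉Fe₀.₃₁)₃Al₂Si₃O₁₂: molar mass 432.454 g/mol; 3×28.085 = 84.255 g → 19.48 wt%.
Difference = 21.76 − 19.48 = 2.28 percentage points.

2.28 percentage points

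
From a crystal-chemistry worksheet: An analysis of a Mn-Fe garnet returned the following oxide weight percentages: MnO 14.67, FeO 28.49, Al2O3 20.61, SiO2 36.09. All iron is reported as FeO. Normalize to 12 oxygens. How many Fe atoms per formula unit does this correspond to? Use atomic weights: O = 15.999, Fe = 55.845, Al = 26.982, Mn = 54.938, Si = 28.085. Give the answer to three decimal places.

MnO: 14.67/70.937 = 0.20680 mol → 0.20680 mol Mn, 0.20680 mol O.
FeO: 28.49/71.844 = 0.39655 mol → 0.39655 mol Fe, 0.39655 mol O.
Al2O3: 20.61/101.961 = 0.20214 mol → 0.40428 mol Al, 0.60642 mol O.
SiO2: 36.09/60.083 = 0.60067 mol → 0.60067 mol Si, 1.20134 mol O.
Total oxygen = 2.41111 mol. Normalization factor = 12/2.41111 = 4.97696.
Fe per 12 O = 0.39655 × 4.97696 = 1.974.

1.974 Fe apfu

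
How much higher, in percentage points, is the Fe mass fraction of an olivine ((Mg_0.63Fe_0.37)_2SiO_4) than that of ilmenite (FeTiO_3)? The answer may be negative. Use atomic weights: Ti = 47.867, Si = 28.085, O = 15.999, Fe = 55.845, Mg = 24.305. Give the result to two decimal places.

Fe in (Mg_0.63Fe_0.37)_2SiO_4: molar mass 164.031 g/mol; 0.74×55.845 = 41.325 g → 25.19 wt%.
Fe in FeTiO_3: molar mass 151.709 g/mol; 1×55.845 = 55.845 g → 36.81 wt%.
Difference = 25.19 − 36.81 = -11.62 percentage points.

-11.62 percentage points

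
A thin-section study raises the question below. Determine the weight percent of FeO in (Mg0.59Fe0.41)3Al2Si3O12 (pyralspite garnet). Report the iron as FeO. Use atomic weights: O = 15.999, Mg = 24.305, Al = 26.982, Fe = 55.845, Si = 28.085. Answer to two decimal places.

M((Mg0.59Fe0.41)3Al2Si3O12) = 441.916 g/mol; M(FeO) = 71.844 g/mol.
Moles FeO per formula unit = 1.23 Fe ÷ 1 = 1.2300.
FeO fraction = (1.2300 × 71.844) / 441.916 = 88.368/441.916 = 0.2000.

20.00 wt%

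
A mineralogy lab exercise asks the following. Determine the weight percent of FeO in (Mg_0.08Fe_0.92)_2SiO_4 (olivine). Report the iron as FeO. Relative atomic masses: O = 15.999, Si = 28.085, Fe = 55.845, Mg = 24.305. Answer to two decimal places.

Formula mass = 198.725 g/mol.
1.84 Fe → 1.8400 mol FeO per formula unit; M(FeO) = 71.844, so FeO mass = 132.193 g.
132.193/198.725 × 100 = 66.52 wt%.

66.52 wt%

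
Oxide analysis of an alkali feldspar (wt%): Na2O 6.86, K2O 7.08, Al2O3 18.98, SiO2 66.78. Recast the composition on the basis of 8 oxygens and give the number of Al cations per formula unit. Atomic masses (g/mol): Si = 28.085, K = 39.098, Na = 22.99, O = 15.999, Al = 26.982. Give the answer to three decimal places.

1.004 Al apfu

Na2O (M=61.979): mol = 0.11068; Na = 0.22136, O = 0.11068.
K2O (M=94.195): mol = 0.07516; K = 0.15032, O = 0.07516.
Al2O3 (M=101.961): mol = 0.18615; Al = 0.37230, O = 0.55845.
SiO2 (M=60.083): mol = 1.11146; Si = 1.11146, O = 2.22292.
ΣO = 2.96721; factor = 8/ΣO = 2.69614.
Al apfu = 0.37230 × 2.69614 = 1.004.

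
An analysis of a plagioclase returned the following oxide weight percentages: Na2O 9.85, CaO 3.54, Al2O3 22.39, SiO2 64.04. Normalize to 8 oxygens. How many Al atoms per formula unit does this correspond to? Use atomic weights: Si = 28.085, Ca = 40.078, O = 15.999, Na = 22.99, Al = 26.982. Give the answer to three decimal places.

1.166 Al apfu

9.85 wt% Na2O ÷ 61.979 g/mol = 0.15892 mol, giving 0.31784 Na and 0.15892 O.
3.54 wt% CaO ÷ 56.077 g/mol = 0.06313 mol, giving 0.06313 Ca and 0.06313 O.
22.39 wt% Al2O3 ÷ 101.961 g/mol = 0.21959 mol, giving 0.43918 Al and 0.65877 O.
64.04 wt% SiO2 ÷ 60.083 g/mol = 1.06586 mol, giving 1.06586 Si and 2.13172 O.
Oxygen sums to 3.01254; scaling by 8/3.01254 = 2.65557 puts the formula on 8 O.
Al: 0.43918 × 2.65557 = 1.166 atoms per formula unit.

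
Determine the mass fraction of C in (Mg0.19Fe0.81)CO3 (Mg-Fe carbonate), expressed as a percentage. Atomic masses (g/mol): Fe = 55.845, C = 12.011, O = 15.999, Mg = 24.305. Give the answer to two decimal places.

M((Mg0.19Fe0.81)CO3) = 109.860 g/mol.
C contributes 1 × 12.011 = 12.011 g per mole.
12.011/109.860 = 0.1093 → 10.93%.

10.93 weight percent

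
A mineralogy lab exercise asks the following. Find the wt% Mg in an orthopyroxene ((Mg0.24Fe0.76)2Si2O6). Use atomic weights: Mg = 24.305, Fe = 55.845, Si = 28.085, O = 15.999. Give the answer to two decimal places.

Molar mass of (Mg0.24Fe0.76)2Si2O6: 0.48·24.305 + 1.52·55.845 + 2·28.085 + 6·15.999 = 248.715 g/mol.
Mass of Mg per formula unit: 0.48 × 24.305 = 11.666 g.
Weight fraction Mg = 11.666 / 248.715 = 0.0469.

4.69 mass %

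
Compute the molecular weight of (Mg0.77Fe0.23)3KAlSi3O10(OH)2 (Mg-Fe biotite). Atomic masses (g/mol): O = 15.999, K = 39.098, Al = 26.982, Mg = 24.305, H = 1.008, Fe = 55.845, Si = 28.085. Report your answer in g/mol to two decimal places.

439.02 g/mol

M = 2.31(24.305) + 0.69(55.845) + 1(39.098) + 1(26.982) + 3(28.085) + 12(15.999) + 2(1.008)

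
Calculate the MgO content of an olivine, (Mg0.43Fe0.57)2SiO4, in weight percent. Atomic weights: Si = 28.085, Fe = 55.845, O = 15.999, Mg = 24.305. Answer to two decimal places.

Formula mass = 176.647 g/mol.
0.86 Mg → 0.8600 mol MgO per formula unit; M(MgO) = 40.304, so MgO mass = 34.661 g.
34.661/176.647 × 100 = 19.62 wt%.

19.62 wt%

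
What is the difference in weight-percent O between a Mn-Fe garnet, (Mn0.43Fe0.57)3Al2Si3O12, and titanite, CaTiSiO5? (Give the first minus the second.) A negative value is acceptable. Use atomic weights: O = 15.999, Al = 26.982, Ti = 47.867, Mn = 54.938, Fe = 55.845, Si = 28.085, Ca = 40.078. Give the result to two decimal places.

-2.15 percentage points

M((Mn0.43Fe0.57)3Al2Si3O12) = 496.572 g/mol, so wt% O = 191.988/496.572 × 100 = 38.66%.
M(CaTiSiO5) = 196.025 g/mol, so wt% O = 79.995/196.025 × 100 = 40.81%.
38.66 − 40.81 = -2.15 pp.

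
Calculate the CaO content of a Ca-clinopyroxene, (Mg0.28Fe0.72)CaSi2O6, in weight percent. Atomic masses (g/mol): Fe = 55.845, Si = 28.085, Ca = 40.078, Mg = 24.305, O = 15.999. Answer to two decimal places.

Molar mass of (Mg0.28Fe0.72)CaSi2O6 = 0.28*24.305 + 0.72*55.845 + 1*40.078 + 2*28.085 + 6*15.999 = 239.256 g/mol.
Each formula unit contains 1 Ca, equivalent to 1/1 = 1.0000 mol CaO.
M(CaO) = 1×40.078 + 1×15.999 = 56.077 g/mol.
Mass of CaO per formula unit = 1.0000 × 56.077 = 56.077 g.
CaO wt% = 56.077 / 239.256 × 100 = 23.44%.

23.44 wt%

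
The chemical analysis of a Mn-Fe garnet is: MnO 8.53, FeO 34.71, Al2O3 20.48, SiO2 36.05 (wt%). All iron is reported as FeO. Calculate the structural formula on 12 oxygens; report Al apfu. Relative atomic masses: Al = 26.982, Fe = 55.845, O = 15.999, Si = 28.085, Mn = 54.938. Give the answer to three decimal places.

8.53 wt% MnO ÷ 70.937 g/mol = 0.12025 mol, giving 0.12025 Mn and 0.12025 O.
34.71 wt% FeO ÷ 71.844 g/mol = 0.48313 mol, giving 0.48313 Fe and 0.48313 O.
20.48 wt% Al2O3 ÷ 101.961 g/mol = 0.20086 mol, giving 0.40172 Al and 0.60258 O.
36.05 wt% SiO2 ÷ 60.083 g/mol = 0.60000 mol, giving 0.60000 Si and 1.20000 O.
Oxygen sums to 2.40596; scaling by 12/2.40596 = 4.98761 puts the formula on 12 O.
Al: 0.40172 × 4.98761 = 2.004 atoms per formula unit.

2.004 Al apfu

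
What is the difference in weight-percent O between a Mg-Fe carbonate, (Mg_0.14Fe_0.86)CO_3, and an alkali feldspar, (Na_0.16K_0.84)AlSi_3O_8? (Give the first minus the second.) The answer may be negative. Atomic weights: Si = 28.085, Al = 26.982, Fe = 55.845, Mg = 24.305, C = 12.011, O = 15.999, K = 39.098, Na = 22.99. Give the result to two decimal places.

-3.35 percentage points

O in (Mg_0.14Fe_0.86)CO_3: molar mass 111.437 g/mol; 3×15.999 = 47.997 g → 43.07 wt%.
O in (Na_0.16K_0.84)AlSi_3O_8: molar mass 275.750 g/mol; 8×15.999 = 127.992 g → 46.42 wt%.
Difference = 43.07 − 46.42 = -3.35 percentage points.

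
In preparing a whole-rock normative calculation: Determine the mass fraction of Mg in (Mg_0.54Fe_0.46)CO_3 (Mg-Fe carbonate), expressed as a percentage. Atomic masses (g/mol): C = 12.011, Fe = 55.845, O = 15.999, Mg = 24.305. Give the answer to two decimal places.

Molar mass of (Mg_0.54Fe_0.46)CO_3: 0.54·24.305 + 0.46·55.845 + 1·12.011 + 3·15.999 = 98.821 g/mol.
Mass of Mg per formula unit: 0.54 × 24.305 = 13.125 g.
Weight fraction Mg = 13.125 / 98.821 = 0.1328.

13.28 weight percent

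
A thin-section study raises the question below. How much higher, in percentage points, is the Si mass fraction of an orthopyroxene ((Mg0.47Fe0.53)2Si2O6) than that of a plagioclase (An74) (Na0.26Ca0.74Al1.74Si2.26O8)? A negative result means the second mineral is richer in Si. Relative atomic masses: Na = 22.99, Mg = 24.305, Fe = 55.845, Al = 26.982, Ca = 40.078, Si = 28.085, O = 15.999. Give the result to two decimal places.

0.82 percentage points

First mineral: 56.170 g Si in 234.206 g formula = 23.98 wt% Si.
Second mineral: 63.472 g Si in 274.048 g formula = 23.16 wt% Si.
23.98% − 23.16% gives a difference of 0.82 percentage points.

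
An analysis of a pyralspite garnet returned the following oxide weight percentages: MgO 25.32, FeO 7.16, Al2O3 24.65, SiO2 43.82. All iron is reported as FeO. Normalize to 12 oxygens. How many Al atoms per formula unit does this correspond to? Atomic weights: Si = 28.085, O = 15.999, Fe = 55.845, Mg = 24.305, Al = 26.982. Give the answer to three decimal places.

1.993 Al apfu

MgO: 25.32/40.304 = 0.62823 mol → 0.62823 mol Mg, 0.62823 mol O.
FeO: 7.16/71.844 = 0.09966 mol → 0.09966 mol Fe, 0.09966 mol O.
Al2O3: 24.65/101.961 = 0.24176 mol → 0.48352 mol Al, 0.72528 mol O.
SiO2: 43.82/60.083 = 0.72932 mol → 0.72932 mol Si, 1.45864 mol O.
Total oxygen = 2.91181 mol. Normalization factor = 12/2.91181 = 4.12115.
Al per 12 O = 0.48352 × 4.12115 = 1.993.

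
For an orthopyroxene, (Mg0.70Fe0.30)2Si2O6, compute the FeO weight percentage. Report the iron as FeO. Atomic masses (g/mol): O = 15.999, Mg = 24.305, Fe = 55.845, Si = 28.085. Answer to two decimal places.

M((Mg0.70Fe0.30)2Si2O6) = 219.698 g/mol; M(FeO) = 71.844 g/mol.
Moles FeO per formula unit = 0.60 Fe ÷ 1 = 0.6000.
FeO fraction = (0.6000 × 71.844) / 219.698 = 43.106/219.698 = 0.1962.

19.62 wt%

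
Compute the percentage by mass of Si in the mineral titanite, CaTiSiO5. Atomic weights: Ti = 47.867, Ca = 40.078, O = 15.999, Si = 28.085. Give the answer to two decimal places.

Molar mass of CaTiSiO5: 1×40.078 + 1×47.867 + 1×28.085 + 5×15.999 = 196.025 g/mol.
Mass of Si per formula unit: 1 × 28.085 = 28.085 g.
Weight fraction Si = 28.085 / 196.025 = 0.1433.

14.33 mass %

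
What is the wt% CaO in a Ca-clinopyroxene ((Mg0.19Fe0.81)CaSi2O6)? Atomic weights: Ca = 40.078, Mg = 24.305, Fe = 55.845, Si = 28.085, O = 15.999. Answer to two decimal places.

23.16 wt%

M((Mg0.19Fe0.81)CaSi2O6) = 242.094 g/mol; M(CaO) = 56.077 g/mol.
Moles CaO per formula unit = 1 Ca ÷ 1 = 1.0000.
CaO fraction = (1.0000 × 56.077) / 242.094 = 56.077/242.094 = 0.2316.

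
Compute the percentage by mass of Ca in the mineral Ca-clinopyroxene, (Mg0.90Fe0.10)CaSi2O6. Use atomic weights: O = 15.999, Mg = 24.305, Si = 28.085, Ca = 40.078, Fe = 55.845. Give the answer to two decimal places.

18.24 wt%

M((Mg0.90Fe0.10)CaSi2O6) = 219.701 g/mol.
Ca contributes 1 × 40.078 = 40.078 g per mole.
40.078/219.701 = 0.1824 → 18.24%.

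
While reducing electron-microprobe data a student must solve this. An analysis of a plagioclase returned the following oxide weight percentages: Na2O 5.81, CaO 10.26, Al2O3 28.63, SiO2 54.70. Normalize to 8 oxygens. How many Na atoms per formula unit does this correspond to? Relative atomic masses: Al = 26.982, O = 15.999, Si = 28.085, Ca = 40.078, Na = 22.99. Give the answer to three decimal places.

0.510 Na apfu

Na2O: 5.81/61.979 = 0.09374 mol → 0.18748 mol Na, 0.09374 mol O.
CaO: 10.26/56.077 = 0.18296 mol → 0.18296 mol Ca, 0.18296 mol O.
Al2O3: 28.63/101.961 = 0.28079 mol → 0.56158 mol Al, 0.84237 mol O.
SiO2: 54.70/60.083 = 0.91041 mol → 0.91041 mol Si, 1.82082 mol O.
Total oxygen = 2.93989 mol. Normalization factor = 8/2.93989 = 2.72119.
Na per 8 O = 0.18748 × 2.72119 = 0.510.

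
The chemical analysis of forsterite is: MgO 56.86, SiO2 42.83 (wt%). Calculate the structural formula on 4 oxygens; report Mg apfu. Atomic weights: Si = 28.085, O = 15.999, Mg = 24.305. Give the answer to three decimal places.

1.989 Mg apfu

MgO (M=40.304): mol = 1.41078; Mg = 1.41078, O = 1.41078.
SiO2 (M=60.083): mol = 0.71285; Si = 0.71285, O = 1.42570.
ΣO = 2.83648; factor = 4/ΣO = 1.41020.
Mg apfu = 1.41078 × 1.41020 = 1.989.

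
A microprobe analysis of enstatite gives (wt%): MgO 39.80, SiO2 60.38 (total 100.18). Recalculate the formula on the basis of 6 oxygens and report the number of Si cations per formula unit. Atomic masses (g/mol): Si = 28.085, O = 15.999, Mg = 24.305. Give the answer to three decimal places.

MgO (M=40.304): mol = 0.98750; Mg = 0.98750, O = 0.98750.
SiO2 (M=60.083): mol = 1.00494; Si = 1.00494, O = 2.00988.
ΣO = 2.99738; factor = 6/ΣO = 2.00175.
Si apfu = 1.00494 × 2.00175 = 2.012.

2.012 Si apfu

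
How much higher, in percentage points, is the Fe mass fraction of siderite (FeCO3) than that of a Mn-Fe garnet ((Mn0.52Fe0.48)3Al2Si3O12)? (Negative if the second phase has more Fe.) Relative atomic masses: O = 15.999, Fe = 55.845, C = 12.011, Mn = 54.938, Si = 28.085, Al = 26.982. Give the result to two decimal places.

32.00 percentage points

Fe in FeCO3: molar mass 115.853 g/mol; 1×55.845 = 55.845 g → 48.20 wt%.
Fe in (Mn0.52Fe0.48)3Al2Si3O12: molar mass 496.327 g/mol; 1.44×55.845 = 80.417 g → 16.20 wt%.
Difference = 48.20 − 16.20 = 32.00 percentage points.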